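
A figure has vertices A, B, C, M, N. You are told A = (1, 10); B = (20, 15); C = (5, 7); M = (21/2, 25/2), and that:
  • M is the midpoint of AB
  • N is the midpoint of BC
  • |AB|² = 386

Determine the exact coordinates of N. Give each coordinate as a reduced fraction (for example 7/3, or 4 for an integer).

N = (25/2, 11)

1. N_x = 25/2  [2·N = B+C = (20, 15)+(5, 7)]
2. N_y = 11  [2·N = B+C = (20, 15)+(5, 7)]
   so N = (25/2, 11)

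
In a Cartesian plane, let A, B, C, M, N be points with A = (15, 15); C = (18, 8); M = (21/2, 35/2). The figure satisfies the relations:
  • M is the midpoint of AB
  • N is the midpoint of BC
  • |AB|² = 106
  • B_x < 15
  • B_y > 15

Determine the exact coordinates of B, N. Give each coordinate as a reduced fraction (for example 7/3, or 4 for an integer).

1. B_x = 6  [B = 2·M−A = 2·(21/2, 35/2)−(15, 15)]
2. B_y = 20  [B = 2·M−A = 2·(21/2, 35/2)−(15, 15)]
   so B = (6, 20)
3. N_x = 12  [2·N = B+C = (6, 20)+(18, 8)]
4. N_y = 14  [2·N = B+C = (6, 20)+(18, 8)]
   so N = (12, 14)

B = (6, 20)
N = (12, 14)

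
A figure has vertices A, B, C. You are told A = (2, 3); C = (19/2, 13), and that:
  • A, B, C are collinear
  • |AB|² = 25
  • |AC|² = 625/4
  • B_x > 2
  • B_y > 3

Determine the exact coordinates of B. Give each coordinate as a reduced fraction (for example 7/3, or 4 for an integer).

B = (5, 7)

1. B_x = 5  [[A, B, C are collinear ⇒ 10x-15/2y+5/2=0] ∩ [|B−(2, 3)|²=25]]
2. B_y = 7  [[A, B, C are collinear ⇒ 10x-15/2y+5/2=0] ∩ [|B−(2, 3)|²=25]]
   so B = (5, 7)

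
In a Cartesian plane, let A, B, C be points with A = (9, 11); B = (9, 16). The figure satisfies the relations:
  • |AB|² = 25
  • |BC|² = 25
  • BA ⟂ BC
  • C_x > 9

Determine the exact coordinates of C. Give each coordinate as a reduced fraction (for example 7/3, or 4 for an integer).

C = (14, 16)

1. C_x = 14  [[BA ⟂ BC ⇒ -5y+80=0] ∩ [|C−(9, 16)|²=25]]
2. C_y = 16  [[BA ⟂ BC ⇒ -5y+80=0] ∩ [|C−(9, 16)|²=25]]
   so C = (14, 16)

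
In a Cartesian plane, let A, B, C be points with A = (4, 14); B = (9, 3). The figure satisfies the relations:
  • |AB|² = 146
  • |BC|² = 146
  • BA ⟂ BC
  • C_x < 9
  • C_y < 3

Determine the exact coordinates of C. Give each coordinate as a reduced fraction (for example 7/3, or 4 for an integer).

C = (-2, -2)

1. C_x = -2  [[BA ⟂ BC ⇒ -5x+11y+12=0] ∩ [|C−(9, 3)|²=146]]
2. C_y = -2  [[BA ⟂ BC ⇒ -5x+11y+12=0] ∩ [|C−(9, 3)|²=146]]
   so C = (-2, -2)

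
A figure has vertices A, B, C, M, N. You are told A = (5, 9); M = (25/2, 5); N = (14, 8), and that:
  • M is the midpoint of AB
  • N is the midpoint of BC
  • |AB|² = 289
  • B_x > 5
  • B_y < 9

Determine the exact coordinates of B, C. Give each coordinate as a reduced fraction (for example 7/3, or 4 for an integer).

B = (20, 1)
C = (8, 15)

1. B_x = 20  [B = 2·M−A = 2·(25/2, 5)−(5, 9)]
2. B_y = 1  [B = 2·M−A = 2·(25/2, 5)−(5, 9)]
   so B = (20, 1)
3. C_x = 8  [C = 2·N−B = 2·(14, 8)−(20, 1)]
4. C_y = 15  [C = 2·N−B = 2·(14, 8)−(20, 1)]
   so C = (8, 15)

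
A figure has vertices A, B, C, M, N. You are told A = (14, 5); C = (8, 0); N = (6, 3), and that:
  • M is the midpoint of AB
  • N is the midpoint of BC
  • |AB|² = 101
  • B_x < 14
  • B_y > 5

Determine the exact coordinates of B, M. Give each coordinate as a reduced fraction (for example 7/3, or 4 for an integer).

B = (4, 6)
M = (9, 11/2)

1. B_x = 4  [B = 2·N−C = 2·(6, 3)−(8, 0)]
2. B_y = 6  [B = 2·N−C = 2·(6, 3)−(8, 0)]
   so B = (4, 6)
3. M_x = 9  [2·M = A+B = (14, 5)+(4, 6)]
4. M_y = 11/2  [2·M = A+B = (14, 5)+(4, 6)]
   so M = (9, 11/2)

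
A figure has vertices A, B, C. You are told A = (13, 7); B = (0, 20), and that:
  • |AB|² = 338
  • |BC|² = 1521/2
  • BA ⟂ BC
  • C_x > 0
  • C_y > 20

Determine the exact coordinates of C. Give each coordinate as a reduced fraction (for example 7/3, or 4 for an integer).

1. C_x = 39/2  [[BA ⟂ BC ⇒ 13x-13y+260=0] ∩ [|C−(0, 20)|²=1521/2]]
2. C_y = 79/2  [[BA ⟂ BC ⇒ 13x-13y+260=0] ∩ [|C−(0, 20)|²=1521/2]]
   so C = (39/2, 79/2)

C = (39/2, 79/2)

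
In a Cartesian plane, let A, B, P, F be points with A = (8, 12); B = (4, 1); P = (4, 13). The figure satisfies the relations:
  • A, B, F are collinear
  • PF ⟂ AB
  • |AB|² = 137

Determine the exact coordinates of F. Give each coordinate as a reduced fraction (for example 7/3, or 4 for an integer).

F = (1076/137, 1589/137)

1. F_x = 1076/137  [[A, B, F are collinear ⇒ 11x-4y-40=0] ∩ [PF ⟂ AB ⇒ -4x-11y+159=0]]
2. F_y = 1589/137  [[A, B, F are collinear ⇒ 11x-4y-40=0] ∩ [PF ⟂ AB ⇒ -4x-11y+159=0]]
   so F = (1076/137, 1589/137)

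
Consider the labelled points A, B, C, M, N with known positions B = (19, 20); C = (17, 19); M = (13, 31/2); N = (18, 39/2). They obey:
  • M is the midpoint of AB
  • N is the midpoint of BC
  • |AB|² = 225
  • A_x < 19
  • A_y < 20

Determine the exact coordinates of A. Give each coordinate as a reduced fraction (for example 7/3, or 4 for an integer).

A = (7, 11)

1. A_x = 7  [A = 2·M−B = 2·(13, 31/2)−(19, 20)]
2. A_y = 11  [A = 2·M−B = 2·(13, 31/2)−(19, 20)]
   so A = (7, 11)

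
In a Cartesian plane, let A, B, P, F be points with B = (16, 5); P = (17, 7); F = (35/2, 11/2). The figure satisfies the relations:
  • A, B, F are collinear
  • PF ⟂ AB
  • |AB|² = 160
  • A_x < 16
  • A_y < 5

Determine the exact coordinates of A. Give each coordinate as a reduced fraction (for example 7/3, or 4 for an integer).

1. A_x = 4  [[A, B, F are collinear ⇒ -1/2x+3/2y+1/2=0] ∩ [|A−(16, 5)|²=160]]
2. A_y = 1  [[A, B, F are collinear ⇒ -1/2x+3/2y+1/2=0] ∩ [|A−(16, 5)|²=160]]
   so A = (4, 1)

A = (4, 1)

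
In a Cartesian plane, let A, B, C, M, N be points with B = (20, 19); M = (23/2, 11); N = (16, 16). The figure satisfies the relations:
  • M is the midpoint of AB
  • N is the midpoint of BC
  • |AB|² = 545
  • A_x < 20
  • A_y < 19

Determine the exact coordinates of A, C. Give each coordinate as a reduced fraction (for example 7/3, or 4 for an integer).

1. A_x = 3  [A = 2·M−B = 2·(23/2, 11)−(20, 19)]
2. A_y = 3  [A = 2·M−B = 2·(23/2, 11)−(20, 19)]
   so A = (3, 3)
3. C_x = 12  [C = 2·N−B = 2·(16, 16)−(20, 19)]
4. C_y = 13  [C = 2·N−B = 2·(16, 16)−(20, 19)]
   so C = (12, 13)

A = (3, 3)
C = (12, 13)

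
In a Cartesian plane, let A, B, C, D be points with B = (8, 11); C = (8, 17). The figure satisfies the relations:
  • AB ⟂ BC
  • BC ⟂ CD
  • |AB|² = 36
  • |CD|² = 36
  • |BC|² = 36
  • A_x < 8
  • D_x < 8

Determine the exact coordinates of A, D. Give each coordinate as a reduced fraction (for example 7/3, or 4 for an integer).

1. A_x = 2  [[AB ⟂ BC ⇒ -6y+66=0] ∩ [|A−(8, 11)|²=36]]
2. A_y = 11  [[AB ⟂ BC ⇒ -6y+66=0] ∩ [|A−(8, 11)|²=36]]
   so A = (2, 11)
3. D_x = 2  [[BC ⟂ CD ⇒ 6y-102=0] ∩ [|D−(8, 17)|²=36]]
4. D_y = 17  [[BC ⟂ CD ⇒ 6y-102=0] ∩ [|D−(8, 17)|²=36]]
   so D = (2, 17)

A = (2, 11)
D = (2, 17)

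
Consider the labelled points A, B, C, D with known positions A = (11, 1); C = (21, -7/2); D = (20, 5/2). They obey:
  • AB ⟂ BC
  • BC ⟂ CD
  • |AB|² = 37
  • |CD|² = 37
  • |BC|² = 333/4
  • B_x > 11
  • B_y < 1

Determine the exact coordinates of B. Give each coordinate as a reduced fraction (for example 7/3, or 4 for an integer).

1. B_x = 12  [[BC ⟂ CD ⇒ 1x-6y-42=0] ∩ [|B−(11, 1)|²=37]]
2. B_y = -5  [[BC ⟂ CD ⇒ 1x-6y-42=0] ∩ [|B−(11, 1)|²=37]]
   so B = (12, -5)

B = (12, -5)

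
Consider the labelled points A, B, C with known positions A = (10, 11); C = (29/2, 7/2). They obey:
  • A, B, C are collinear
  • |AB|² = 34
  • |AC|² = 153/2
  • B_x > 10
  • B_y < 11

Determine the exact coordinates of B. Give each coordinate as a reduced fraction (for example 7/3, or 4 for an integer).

1. B_x = 13  [[A, B, C are collinear ⇒ -15/2x-9/2y+249/2=0] ∩ [|B−(10, 11)|²=34]]
2. B_y = 6  [[A, B, C are collinear ⇒ -15/2x-9/2y+249/2=0] ∩ [|B−(10, 11)|²=34]]
   so B = (13, 6)

B = (13, 6)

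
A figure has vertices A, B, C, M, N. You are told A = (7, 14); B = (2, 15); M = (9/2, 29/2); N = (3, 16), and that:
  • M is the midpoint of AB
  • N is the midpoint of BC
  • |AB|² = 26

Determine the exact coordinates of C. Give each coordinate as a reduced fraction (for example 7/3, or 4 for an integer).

C = (4, 17)

1. C_x = 4  [C = 2·N−B = 2·(3, 16)−(2, 15)]
2. C_y = 17  [C = 2·N−B = 2·(3, 16)−(2, 15)]
   so C = (4, 17)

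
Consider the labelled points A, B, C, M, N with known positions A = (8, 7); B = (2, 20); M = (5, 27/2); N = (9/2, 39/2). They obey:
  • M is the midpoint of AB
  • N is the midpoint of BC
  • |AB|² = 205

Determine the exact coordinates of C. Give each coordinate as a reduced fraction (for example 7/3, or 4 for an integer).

1. C_x = 7  [C = 2·N−B = 2·(9/2, 39/2)−(2, 20)]
2. C_y = 19  [C = 2·N−B = 2·(9/2, 39/2)−(2, 20)]
   so C = (7, 19)

C = (7, 19)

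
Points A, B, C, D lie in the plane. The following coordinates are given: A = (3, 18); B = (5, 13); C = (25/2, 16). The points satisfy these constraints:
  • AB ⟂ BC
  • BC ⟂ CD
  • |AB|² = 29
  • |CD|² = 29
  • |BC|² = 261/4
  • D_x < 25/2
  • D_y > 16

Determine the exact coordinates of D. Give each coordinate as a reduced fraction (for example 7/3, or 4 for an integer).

1. D_x = 21/2  [[BC ⟂ CD ⇒ 15/2x+3y-567/4=0] ∩ [|D−(25/2, 16)|²=29]]
2. D_y = 21  [[BC ⟂ CD ⇒ 15/2x+3y-567/4=0] ∩ [|D−(25/2, 16)|²=29]]
   so D = (21/2, 21)

D = (21/2, 21)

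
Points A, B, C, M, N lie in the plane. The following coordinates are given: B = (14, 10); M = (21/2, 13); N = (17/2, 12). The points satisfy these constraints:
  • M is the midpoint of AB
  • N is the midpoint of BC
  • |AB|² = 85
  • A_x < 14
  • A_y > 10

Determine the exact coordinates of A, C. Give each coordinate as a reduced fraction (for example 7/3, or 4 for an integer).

A = (7, 16)
C = (3, 14)

1. A_x = 7  [A = 2·M−B = 2·(21/2, 13)−(14, 10)]
2. A_y = 16  [A = 2·M−B = 2·(21/2, 13)−(14, 10)]
   so A = (7, 16)
3. C_x = 3  [C = 2·N−B = 2·(17/2, 12)−(14, 10)]
4. C_y = 14  [C = 2·N−B = 2·(17/2, 12)−(14, 10)]
   so C = (3, 14)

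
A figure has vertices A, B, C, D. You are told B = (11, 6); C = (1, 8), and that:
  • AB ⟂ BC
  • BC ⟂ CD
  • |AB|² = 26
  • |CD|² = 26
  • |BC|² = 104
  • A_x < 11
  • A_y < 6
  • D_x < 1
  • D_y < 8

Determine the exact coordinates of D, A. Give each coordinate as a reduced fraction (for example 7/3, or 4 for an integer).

D = (0, 3)
A = (10, 1)

1. D_x = 0  [[BC ⟂ CD ⇒ -10x+2y-6=0] ∩ [|D−(1, 8)|²=26]]
2. D_y = 3  [[BC ⟂ CD ⇒ -10x+2y-6=0] ∩ [|D−(1, 8)|²=26]]
   so D = (0, 3)
3. A_x = 10  [[AB ⟂ BC ⇒ 10x-2y-98=0] ∩ [|A−(11, 6)|²=26]]
4. A_y = 1  [[AB ⟂ BC ⇒ 10x-2y-98=0] ∩ [|A−(11, 6)|²=26]]
   so A = (10, 1)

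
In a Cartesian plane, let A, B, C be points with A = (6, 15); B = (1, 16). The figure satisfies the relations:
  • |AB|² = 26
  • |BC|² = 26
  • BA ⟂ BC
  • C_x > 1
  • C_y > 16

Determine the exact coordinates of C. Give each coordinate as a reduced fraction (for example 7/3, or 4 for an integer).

1. C_x = 2  [[BA ⟂ BC ⇒ 5x-1y+11=0] ∩ [|C−(1, 16)|²=26]]
2. C_y = 21  [[BA ⟂ BC ⇒ 5x-1y+11=0] ∩ [|C−(1, 16)|²=26]]
   so C = (2, 21)

C = (2, 21)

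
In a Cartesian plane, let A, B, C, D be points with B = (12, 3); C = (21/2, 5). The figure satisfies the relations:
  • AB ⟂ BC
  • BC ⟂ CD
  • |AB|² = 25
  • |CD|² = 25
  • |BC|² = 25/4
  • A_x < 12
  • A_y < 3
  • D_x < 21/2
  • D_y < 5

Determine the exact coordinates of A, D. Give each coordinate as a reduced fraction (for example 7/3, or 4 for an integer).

1. A_x = 8  [[AB ⟂ BC ⇒ 3/2x-2y-12=0] ∩ [|A−(12, 3)|²=25]]
2. A_y = 0  [[AB ⟂ BC ⇒ 3/2x-2y-12=0] ∩ [|A−(12, 3)|²=25]]
   so A = (8, 0)
3. D_x = 13/2  [[BC ⟂ CD ⇒ -3/2x+2y+23/4=0] ∩ [|D−(21/2, 5)|²=25]]
4. D_y = 2  [[BC ⟂ CD ⇒ -3/2x+2y+23/4=0] ∩ [|D−(21/2, 5)|²=25]]
   so D = (13/2, 2)

A = (8, 0)
D = (13/2, 2)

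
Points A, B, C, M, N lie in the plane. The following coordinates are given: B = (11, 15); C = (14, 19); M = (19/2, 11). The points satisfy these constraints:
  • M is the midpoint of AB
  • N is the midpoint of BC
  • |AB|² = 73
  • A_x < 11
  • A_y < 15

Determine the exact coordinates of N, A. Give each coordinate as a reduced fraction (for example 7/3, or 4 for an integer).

N = (25/2, 17)
A = (8, 7)

1. A_x = 8  [A = 2·M−B = 2·(19/2, 11)−(11, 15)]
2. A_y = 7  [A = 2·M−B = 2·(19/2, 11)−(11, 15)]
   so A = (8, 7)
3. N_x = 25/2  [2·N = B+C = (11, 15)+(14, 19)]
4. N_y = 17  [2·N = B+C = (11, 15)+(14, 19)]
   so N = (25/2, 17)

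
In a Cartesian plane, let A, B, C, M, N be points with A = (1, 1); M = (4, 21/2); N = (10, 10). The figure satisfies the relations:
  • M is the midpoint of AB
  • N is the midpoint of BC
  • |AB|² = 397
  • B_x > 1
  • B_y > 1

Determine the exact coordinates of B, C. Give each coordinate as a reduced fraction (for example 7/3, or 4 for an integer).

1. B_x = 7  [B = 2·M−A = 2·(4, 21/2)−(1, 1)]
2. B_y = 20  [B = 2·M−A = 2·(4, 21/2)−(1, 1)]
   so B = (7, 20)
3. C_x = 13  [C = 2·N−B = 2·(10, 10)−(7, 20)]
4. C_y = 0  [C = 2·N−B = 2·(10, 10)−(7, 20)]
   so C = (13, 0)

B = (7, 20)
C = (13, 0)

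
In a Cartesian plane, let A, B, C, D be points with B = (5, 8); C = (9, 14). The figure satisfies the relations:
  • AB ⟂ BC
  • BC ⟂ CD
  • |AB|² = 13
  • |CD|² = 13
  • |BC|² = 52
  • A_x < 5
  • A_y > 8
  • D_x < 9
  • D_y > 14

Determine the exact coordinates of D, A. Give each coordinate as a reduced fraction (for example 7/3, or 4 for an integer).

D = (6, 16)
A = (2, 10)

1. D_x = 6  [[BC ⟂ CD ⇒ 4x+6y-120=0] ∩ [|D−(9, 14)|²=13]]
2. D_y = 16  [[BC ⟂ CD ⇒ 4x+6y-120=0] ∩ [|D−(9, 14)|²=13]]
   so D = (6, 16)
3. A_x = 2  [[AB ⟂ BC ⇒ -4x-6y+68=0] ∩ [|A−(5, 8)|²=13]]
4. A_y = 10  [[AB ⟂ BC ⇒ -4x-6y+68=0] ∩ [|A−(5, 8)|²=13]]
   so A = (2, 10)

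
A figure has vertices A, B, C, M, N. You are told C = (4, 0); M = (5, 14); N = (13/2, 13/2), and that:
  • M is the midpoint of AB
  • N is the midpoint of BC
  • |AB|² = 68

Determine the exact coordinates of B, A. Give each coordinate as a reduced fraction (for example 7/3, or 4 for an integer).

B = (9, 13)
A = (1, 15)

1. B_x = 9  [B = 2·N−C = 2·(13/2, 13/2)−(4, 0)]
2. B_y = 13  [B = 2·N−C = 2·(13/2, 13/2)−(4, 0)]
   so B = (9, 13)
3. A_x = 1  [A = 2·M−B = 2·(5, 14)−(9, 13)]
4. A_y = 15  [A = 2·M−B = 2·(5, 14)−(9, 13)]
   so A = (1, 15)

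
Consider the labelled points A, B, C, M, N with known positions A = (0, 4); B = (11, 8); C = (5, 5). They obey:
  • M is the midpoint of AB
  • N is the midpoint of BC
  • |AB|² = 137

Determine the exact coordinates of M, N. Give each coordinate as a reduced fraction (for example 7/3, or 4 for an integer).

1. M_x = 11/2  [2·M = A+B = (0, 4)+(11, 8)]
2. M_y = 6  [2·M = A+B = (0, 4)+(11, 8)]
   so M = (11/2, 6)
3. N_x = 8  [2·N = B+C = (11, 8)+(5, 5)]
4. N_y = 13/2  [2·N = B+C = (11, 8)+(5, 5)]
   so N = (8, 13/2)

M = (11/2, 6)
N = (8, 13/2)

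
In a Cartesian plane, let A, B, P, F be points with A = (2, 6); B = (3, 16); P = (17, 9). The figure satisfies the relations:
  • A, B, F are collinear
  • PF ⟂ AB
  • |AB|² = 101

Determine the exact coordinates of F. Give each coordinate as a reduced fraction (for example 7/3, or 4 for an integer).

F = (247/101, 1056/101)

1. F_x = 247/101  [[A, B, F are collinear ⇒ -10x+1y+14=0] ∩ [PF ⟂ AB ⇒ 1x+10y-107=0]]
2. F_y = 1056/101  [[A, B, F are collinear ⇒ -10x+1y+14=0] ∩ [PF ⟂ AB ⇒ 1x+10y-107=0]]
   so F = (247/101, 1056/101)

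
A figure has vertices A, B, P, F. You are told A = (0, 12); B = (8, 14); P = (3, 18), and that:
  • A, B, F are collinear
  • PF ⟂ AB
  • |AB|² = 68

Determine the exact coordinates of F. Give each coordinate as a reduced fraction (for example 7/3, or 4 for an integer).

1. F_x = 72/17  [[A, B, F are collinear ⇒ -2x+8y-96=0] ∩ [PF ⟂ AB ⇒ 8x+2y-60=0]]
2. F_y = 222/17  [[A, B, F are collinear ⇒ -2x+8y-96=0] ∩ [PF ⟂ AB ⇒ 8x+2y-60=0]]
   so F = (72/17, 222/17)

F = (72/17, 222/17)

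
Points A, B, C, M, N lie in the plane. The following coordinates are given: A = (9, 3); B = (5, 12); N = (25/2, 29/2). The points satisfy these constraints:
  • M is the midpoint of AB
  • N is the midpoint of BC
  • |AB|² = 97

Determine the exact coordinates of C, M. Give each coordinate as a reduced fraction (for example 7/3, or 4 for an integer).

1. M_x = 7  [2·M = A+B = (9, 3)+(5, 12)]
2. M_y = 15/2  [2·M = A+B = (9, 3)+(5, 12)]
   so M = (7, 15/2)
3. C_x = 20  [C = 2·N−B = 2·(25/2, 29/2)−(5, 12)]
4. C_y = 17  [C = 2·N−B = 2·(25/2, 29/2)−(5, 12)]
   so C = (20, 17)

C = (20, 17)
M = (7, 15/2)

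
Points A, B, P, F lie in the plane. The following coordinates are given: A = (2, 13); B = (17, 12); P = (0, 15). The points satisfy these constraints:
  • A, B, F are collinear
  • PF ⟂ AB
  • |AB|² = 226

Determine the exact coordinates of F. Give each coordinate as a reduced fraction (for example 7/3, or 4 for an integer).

1. F_x = -14/113  [[A, B, F are collinear ⇒ 1x+15y-197=0] ∩ [PF ⟂ AB ⇒ 15x-1y+15=0]]
2. F_y = 1485/113  [[A, B, F are collinear ⇒ 1x+15y-197=0] ∩ [PF ⟂ AB ⇒ 15x-1y+15=0]]
   so F = (-14/113, 1485/113)

F = (-14/113, 1485/113)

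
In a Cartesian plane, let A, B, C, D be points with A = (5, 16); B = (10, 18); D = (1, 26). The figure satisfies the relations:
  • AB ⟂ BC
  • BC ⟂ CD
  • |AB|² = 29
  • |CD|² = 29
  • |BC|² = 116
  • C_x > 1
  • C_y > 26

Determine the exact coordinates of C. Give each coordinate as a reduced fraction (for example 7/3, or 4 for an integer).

1. C_x = 6  [[AB ⟂ BC ⇒ 5x+2y-86=0] ∩ [|C−(1, 26)|²=29]]
2. C_y = 28  [[AB ⟂ BC ⇒ 5x+2y-86=0] ∩ [|C−(1, 26)|²=29]]
   so C = (6, 28)

C = (6, 28)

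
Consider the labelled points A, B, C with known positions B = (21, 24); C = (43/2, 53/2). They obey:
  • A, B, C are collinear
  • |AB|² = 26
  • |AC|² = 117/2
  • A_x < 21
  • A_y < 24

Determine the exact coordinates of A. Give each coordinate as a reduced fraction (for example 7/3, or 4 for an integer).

1. A_x = 20  [[A, B, C are collinear ⇒ -5/2x+1/2y+81/2=0] ∩ [|A−(21, 24)|²=26]]
2. A_y = 19  [[A, B, C are collinear ⇒ -5/2x+1/2y+81/2=0] ∩ [|A−(21, 24)|²=26]]
   so A = (20, 19)

A = (20, 19)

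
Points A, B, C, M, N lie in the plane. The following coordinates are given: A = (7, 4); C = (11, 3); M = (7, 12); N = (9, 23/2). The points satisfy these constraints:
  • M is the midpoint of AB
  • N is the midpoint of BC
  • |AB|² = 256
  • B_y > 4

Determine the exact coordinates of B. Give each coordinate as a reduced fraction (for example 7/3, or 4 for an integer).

1. B_x = 7  [B = 2·M−A = 2·(7, 12)−(7, 4)]
2. B_y = 20  [B = 2·M−A = 2·(7, 12)−(7, 4)]
   so B = (7, 20)

B = (7, 20)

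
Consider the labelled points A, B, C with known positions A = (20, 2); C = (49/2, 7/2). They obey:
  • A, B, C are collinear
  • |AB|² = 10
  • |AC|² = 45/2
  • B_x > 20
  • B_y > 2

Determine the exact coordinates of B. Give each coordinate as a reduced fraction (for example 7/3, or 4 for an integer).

B = (23, 3)

1. B_x = 23  [[A, B, C are collinear ⇒ 3/2x-9/2y-21=0] ∩ [|B−(20, 2)|²=10]]
2. B_y = 3  [[A, B, C are collinear ⇒ 3/2x-9/2y-21=0] ∩ [|B−(20, 2)|²=10]]
   so B = (23, 3)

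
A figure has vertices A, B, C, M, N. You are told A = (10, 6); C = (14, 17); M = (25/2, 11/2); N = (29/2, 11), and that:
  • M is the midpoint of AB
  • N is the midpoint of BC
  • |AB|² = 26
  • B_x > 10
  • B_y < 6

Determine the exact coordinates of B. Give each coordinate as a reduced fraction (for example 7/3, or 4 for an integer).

1. B_x = 15  [B = 2·M−A = 2·(25/2, 11/2)−(10, 6)]
2. B_y = 5  [B = 2·M−A = 2·(25/2, 11/2)−(10, 6)]
   so B = (15, 5)

B = (15, 5)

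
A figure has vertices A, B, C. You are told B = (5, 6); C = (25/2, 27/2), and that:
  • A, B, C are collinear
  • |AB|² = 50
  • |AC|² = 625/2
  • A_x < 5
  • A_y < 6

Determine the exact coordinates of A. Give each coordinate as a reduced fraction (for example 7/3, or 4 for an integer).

1. A_x = 0  [[A, B, C are collinear ⇒ -15/2x+15/2y-15/2=0] ∩ [|A−(5, 6)|²=50]]
2. A_y = 1  [[A, B, C are collinear ⇒ -15/2x+15/2y-15/2=0] ∩ [|A−(5, 6)|²=50]]
   so A = (0, 1)

A = (0, 1)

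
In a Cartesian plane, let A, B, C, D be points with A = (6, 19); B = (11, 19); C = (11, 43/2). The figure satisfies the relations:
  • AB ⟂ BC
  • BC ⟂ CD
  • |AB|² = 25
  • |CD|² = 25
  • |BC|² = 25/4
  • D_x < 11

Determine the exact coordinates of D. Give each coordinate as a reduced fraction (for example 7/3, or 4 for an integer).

D = (6, 43/2)

1. D_x = 6  [[BC ⟂ CD ⇒ 5/2y-215/4=0] ∩ [|D−(11, 43/2)|²=25]]
2. D_y = 43/2  [[BC ⟂ CD ⇒ 5/2y-215/4=0] ∩ [|D−(11, 43/2)|²=25]]
   so D = (6, 43/2)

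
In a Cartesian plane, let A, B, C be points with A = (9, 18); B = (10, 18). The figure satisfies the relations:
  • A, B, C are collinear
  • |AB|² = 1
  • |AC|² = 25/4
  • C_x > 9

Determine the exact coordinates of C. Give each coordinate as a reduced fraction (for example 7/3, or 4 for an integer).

C = (23/2, 18)

1. C_x = 23/2  [[A, B, C are collinear ⇒ 1y-18=0] ∩ [|C−(9, 18)|²=25/4]]
2. C_y = 18  [[A, B, C are collinear ⇒ 1y-18=0] ∩ [|C−(9, 18)|²=25/4]]
   so C = (23/2, 18)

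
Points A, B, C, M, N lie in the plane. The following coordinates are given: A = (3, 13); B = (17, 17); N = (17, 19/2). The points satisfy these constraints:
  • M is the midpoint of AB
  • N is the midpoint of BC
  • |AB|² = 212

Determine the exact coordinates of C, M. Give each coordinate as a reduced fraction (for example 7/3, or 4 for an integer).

1. M_x = 10  [2·M = A+B = (3, 13)+(17, 17)]
2. M_y = 15  [2·M = A+B = (3, 13)+(17, 17)]
   so M = (10, 15)
3. C_x = 17  [C = 2·N−B = 2·(17, 19/2)−(17, 17)]
4. C_y = 2  [C = 2·N−B = 2·(17, 19/2)−(17, 17)]
   so C = (17, 2)

C = (17, 2)
M = (10, 15)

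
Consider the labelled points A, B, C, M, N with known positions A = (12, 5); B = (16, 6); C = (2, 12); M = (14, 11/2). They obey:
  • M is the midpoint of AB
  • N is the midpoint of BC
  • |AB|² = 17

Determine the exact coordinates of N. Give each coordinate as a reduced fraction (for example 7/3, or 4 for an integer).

1. N_x = 9  [2·N = B+C = (16, 6)+(2, 12)]
2. N_y = 9  [2·N = B+C = (16, 6)+(2, 12)]
   so N = (9, 9)

N = (9, 9)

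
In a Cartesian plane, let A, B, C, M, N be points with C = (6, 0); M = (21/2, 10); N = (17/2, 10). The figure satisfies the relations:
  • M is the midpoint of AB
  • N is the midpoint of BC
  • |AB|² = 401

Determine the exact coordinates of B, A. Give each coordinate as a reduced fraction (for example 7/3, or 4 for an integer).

B = (11, 20)
A = (10, 0)

1. B_x = 11  [B = 2·N−C = 2·(17/2, 10)−(6, 0)]
2. B_y = 20  [B = 2·N−C = 2·(17/2, 10)−(6, 0)]
   so B = (11, 20)
3. A_x = 10  [A = 2·M−B = 2·(21/2, 10)−(11, 20)]
4. A_y = 0  [A = 2·M−B = 2·(21/2, 10)−(11, 20)]
   so A = (10, 0)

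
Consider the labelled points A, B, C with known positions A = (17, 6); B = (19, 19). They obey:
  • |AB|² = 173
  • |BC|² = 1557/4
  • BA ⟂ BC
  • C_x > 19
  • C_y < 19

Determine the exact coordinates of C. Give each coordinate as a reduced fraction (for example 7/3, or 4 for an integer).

C = (77/2, 16)

1. C_x = 77/2  [[BA ⟂ BC ⇒ -2x-13y+285=0] ∩ [|C−(19, 19)|²=1557/4]]
2. C_y = 16  [[BA ⟂ BC ⇒ -2x-13y+285=0] ∩ [|C−(19, 19)|²=1557/4]]
   so C = (77/2, 16)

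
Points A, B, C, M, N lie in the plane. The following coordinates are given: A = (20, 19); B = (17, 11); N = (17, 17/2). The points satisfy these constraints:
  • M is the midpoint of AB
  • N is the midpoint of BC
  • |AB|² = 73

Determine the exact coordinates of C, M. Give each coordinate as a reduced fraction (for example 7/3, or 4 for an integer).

1. M_x = 37/2  [2·M = A+B = (20, 19)+(17, 11)]
2. M_y = 15  [2·M = A+B = (20, 19)+(17, 11)]
   so M = (37/2, 15)
3. C_x = 17  [C = 2·N−B = 2·(17, 17/2)−(17, 11)]
4. C_y = 6  [C = 2·N−B = 2·(17, 17/2)−(17, 11)]
   so C = (17, 6)

C = (17, 6)
M = (37/2, 15)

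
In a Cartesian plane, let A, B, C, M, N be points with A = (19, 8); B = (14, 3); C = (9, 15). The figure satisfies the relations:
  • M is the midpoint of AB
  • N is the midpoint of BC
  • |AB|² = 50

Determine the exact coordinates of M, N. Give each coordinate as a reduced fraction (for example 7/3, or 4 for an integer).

M = (33/2, 11/2)
N = (23/2, 9)

1. M_x = 33/2  [2·M = A+B = (19, 8)+(14, 3)]
2. M_y = 11/2  [2·M = A+B = (19, 8)+(14, 3)]
   so M = (33/2, 11/2)
3. N_x = 23/2  [2·N = B+C = (14, 3)+(9, 15)]
4. N_y = 9  [2·N = B+C = (14, 3)+(9, 15)]
   so N = (23/2, 9)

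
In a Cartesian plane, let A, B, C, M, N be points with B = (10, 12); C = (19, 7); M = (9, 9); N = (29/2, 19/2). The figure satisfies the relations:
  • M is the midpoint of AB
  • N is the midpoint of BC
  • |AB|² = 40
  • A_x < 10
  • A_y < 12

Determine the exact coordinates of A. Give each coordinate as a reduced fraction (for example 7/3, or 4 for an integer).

A = (8, 6)

1. A_x = 8  [A = 2·M−B = 2·(9, 9)−(10, 12)]
2. A_y = 6  [A = 2·M−B = 2·(9, 9)−(10, 12)]
   so A = (8, 6)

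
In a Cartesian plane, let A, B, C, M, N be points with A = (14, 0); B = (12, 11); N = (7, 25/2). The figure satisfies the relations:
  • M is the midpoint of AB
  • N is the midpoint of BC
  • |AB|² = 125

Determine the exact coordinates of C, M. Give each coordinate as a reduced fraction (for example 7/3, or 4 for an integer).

1. M_x = 13  [2·M = A+B = (14, 0)+(12, 11)]
2. M_y = 11/2  [2·M = A+B = (14, 0)+(12, 11)]
   so M = (13, 11/2)
3. C_x = 2  [C = 2·N−B = 2·(7, 25/2)−(12, 11)]
4. C_y = 14  [C = 2·N−B = 2·(7, 25/2)−(12, 11)]
   so C = (2, 14)

C = (2, 14)
M = (13, 11/2)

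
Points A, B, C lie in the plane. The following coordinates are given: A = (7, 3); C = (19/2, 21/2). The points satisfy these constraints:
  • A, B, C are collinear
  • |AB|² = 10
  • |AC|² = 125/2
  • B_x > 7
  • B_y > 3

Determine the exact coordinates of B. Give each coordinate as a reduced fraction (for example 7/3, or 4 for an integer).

1. B_x = 8  [[A, B, C are collinear ⇒ 15/2x-5/2y-45=0] ∩ [|B−(7, 3)|²=10]]
2. B_y = 6  [[A, B, C are collinear ⇒ 15/2x-5/2y-45=0] ∩ [|B−(7, 3)|²=10]]
   so B = (8, 6)

B = (8, 6)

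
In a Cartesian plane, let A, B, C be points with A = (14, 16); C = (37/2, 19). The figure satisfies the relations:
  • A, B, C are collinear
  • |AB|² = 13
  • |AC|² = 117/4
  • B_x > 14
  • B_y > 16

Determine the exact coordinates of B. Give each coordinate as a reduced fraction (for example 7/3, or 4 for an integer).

1. B_x = 17  [[A, B, C are collinear ⇒ 3x-9/2y+30=0] ∩ [|B−(14, 16)|²=13]]
2. B_y = 18  [[A, B, C are collinear ⇒ 3x-9/2y+30=0] ∩ [|B−(14, 16)|²=13]]
   so B = (17, 18)

B = (17, 18)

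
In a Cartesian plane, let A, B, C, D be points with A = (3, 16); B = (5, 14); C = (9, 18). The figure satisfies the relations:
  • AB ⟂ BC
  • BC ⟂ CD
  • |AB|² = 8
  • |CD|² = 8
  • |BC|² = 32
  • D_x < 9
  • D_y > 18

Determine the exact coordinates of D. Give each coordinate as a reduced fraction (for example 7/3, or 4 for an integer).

D = (7, 20)

1. D_x = 7  [[BC ⟂ CD ⇒ 4x+4y-108=0] ∩ [|D−(9, 18)|²=8]]
2. D_y = 20  [[BC ⟂ CD ⇒ 4x+4y-108=0] ∩ [|D−(9, 18)|²=8]]
   so D = (7, 20)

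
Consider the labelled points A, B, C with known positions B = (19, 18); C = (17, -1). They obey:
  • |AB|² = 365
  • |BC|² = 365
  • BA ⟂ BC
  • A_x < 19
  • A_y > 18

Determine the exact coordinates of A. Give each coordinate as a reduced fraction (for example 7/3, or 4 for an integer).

1. A_x = 0  [[BA ⟂ BC ⇒ -2x-19y+380=0] ∩ [|A−(19, 18)|²=365]]
2. A_y = 20  [[BA ⟂ BC ⇒ -2x-19y+380=0] ∩ [|A−(19, 18)|²=365]]
   so A = (0, 20)

A = (0, 20)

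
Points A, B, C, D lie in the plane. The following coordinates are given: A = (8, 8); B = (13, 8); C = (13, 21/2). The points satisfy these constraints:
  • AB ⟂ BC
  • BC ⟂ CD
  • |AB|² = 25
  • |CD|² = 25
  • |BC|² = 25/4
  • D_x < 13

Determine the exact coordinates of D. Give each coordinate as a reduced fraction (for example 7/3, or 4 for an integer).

1. D_x = 8  [[BC ⟂ CD ⇒ 5/2y-105/4=0] ∩ [|D−(13, 21/2)|²=25]]
2. D_y = 21/2  [[BC ⟂ CD ⇒ 5/2y-105/4=0] ∩ [|D−(13, 21/2)|²=25]]
   so D = (8, 21/2)

D = (8, 21/2)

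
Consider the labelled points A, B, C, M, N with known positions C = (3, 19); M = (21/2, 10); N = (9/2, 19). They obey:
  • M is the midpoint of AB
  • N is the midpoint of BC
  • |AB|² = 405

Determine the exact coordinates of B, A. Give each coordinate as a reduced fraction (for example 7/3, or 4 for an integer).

B = (6, 19)
A = (15, 1)

1. B_x = 6  [B = 2·N−C = 2·(9/2, 19)−(3, 19)]
2. B_y = 19  [B = 2·N−C = 2·(9/2, 19)−(3, 19)]
   so B = (6, 19)
3. A_x = 15  [A = 2·M−B = 2·(21/2, 10)−(6, 19)]
4. A_y = 1  [A = 2·M−B = 2·(21/2, 10)−(6, 19)]
   so A = (15, 1)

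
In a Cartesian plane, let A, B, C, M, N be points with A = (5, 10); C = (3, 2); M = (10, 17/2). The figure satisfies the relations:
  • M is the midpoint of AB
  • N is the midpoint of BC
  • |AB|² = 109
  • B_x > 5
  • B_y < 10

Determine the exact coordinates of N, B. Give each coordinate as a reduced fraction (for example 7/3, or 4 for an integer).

1. B_x = 15  [B = 2·M−A = 2·(10, 17/2)−(5, 10)]
2. B_y = 7  [B = 2·M−A = 2·(10, 17/2)−(5, 10)]
   so B = (15, 7)
3. N_x = 9  [2·N = B+C = (15, 7)+(3, 2)]
4. N_y = 9/2  [2·N = B+C = (15, 7)+(3, 2)]
   so N = (9, 9/2)

N = (9, 9/2)
B = (15, 7)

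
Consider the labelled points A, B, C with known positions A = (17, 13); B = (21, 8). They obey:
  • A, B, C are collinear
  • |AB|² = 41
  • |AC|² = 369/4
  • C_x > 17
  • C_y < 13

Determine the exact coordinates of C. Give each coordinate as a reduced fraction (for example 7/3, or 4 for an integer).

1. C_x = 23  [[A, B, C are collinear ⇒ 5x+4y-137=0] ∩ [|C−(17, 13)|²=369/4]]
2. C_y = 11/2  [[A, B, C are collinear ⇒ 5x+4y-137=0] ∩ [|C−(17, 13)|²=369/4]]
   so C = (23, 11/2)

C = (23, 11/2)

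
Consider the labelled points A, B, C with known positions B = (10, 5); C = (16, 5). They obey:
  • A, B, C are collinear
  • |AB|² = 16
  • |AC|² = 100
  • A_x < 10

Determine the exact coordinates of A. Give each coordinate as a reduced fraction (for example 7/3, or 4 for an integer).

A = (6, 5)

1. A_x = 6  [[A, B, C are collinear ⇒ 6y-30=0] ∩ [|A−(10, 5)|²=16]]
2. A_y = 5  [[A, B, C are collinear ⇒ 6y-30=0] ∩ [|A−(10, 5)|²=16]]
   so A = (6, 5)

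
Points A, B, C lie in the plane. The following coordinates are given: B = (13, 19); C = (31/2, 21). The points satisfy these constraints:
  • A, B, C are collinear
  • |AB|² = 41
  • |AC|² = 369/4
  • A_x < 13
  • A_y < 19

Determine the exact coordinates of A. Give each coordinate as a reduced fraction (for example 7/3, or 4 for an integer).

A = (8, 15)

1. A_x = 8  [[A, B, C are collinear ⇒ -2x+5/2y-43/2=0] ∩ [|A−(13, 19)|²=41]]
2. A_y = 15  [[A, B, C are collinear ⇒ -2x+5/2y-43/2=0] ∩ [|A−(13, 19)|²=41]]
   so A = (8, 15)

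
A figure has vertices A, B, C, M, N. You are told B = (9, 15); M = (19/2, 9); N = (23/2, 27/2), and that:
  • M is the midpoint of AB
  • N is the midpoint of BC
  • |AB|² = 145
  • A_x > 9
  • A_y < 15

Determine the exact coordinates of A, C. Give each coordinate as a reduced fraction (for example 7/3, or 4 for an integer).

A = (10, 3)
C = (14, 12)

1. A_x = 10  [A = 2·M−B = 2·(19/2, 9)−(9, 15)]
2. A_y = 3  [A = 2·M−B = 2·(19/2, 9)−(9, 15)]
   so A = (10, 3)
3. C_x = 14  [C = 2·N−B = 2·(23/2, 27/2)−(9, 15)]
4. C_y = 12  [C = 2·N−B = 2·(23/2, 27/2)−(9, 15)]
   so C = (14, 12)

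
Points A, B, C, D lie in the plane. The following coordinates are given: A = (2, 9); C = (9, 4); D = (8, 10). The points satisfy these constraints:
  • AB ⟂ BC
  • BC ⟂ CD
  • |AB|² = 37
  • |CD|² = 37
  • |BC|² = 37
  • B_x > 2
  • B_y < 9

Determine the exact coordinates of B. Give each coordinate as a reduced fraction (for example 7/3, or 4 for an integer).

1. B_x = 3  [[BC ⟂ CD ⇒ 1x-6y+15=0] ∩ [|B−(2, 9)|²=37]]
2. B_y = 3  [[BC ⟂ CD ⇒ 1x-6y+15=0] ∩ [|B−(2, 9)|²=37]]
   so B = (3, 3)

B = (3, 3)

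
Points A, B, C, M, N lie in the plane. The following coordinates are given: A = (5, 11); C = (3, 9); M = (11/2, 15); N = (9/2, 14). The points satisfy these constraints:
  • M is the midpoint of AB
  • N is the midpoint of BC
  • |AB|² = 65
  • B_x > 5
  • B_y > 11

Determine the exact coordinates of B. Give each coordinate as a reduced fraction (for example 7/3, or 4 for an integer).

1. B_x = 6  [B = 2·M−A = 2·(11/2, 15)−(5, 11)]
2. B_y = 19  [B = 2·M−A = 2·(11/2, 15)−(5, 11)]
   so B = (6, 19)

B = (6, 19)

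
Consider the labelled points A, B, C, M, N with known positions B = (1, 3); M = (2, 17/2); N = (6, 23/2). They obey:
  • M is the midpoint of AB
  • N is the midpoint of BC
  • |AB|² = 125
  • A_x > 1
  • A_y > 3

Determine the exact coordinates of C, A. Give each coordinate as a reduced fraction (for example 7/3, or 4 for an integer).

1. A_x = 3  [A = 2·M−B = 2·(2, 17/2)−(1, 3)]
2. A_y = 14  [A = 2·M−B = 2·(2, 17/2)−(1, 3)]
   so A = (3, 14)
3. C_x = 11  [C = 2·N−B = 2·(6, 23/2)−(1, 3)]
4. C_y = 20  [C = 2·N−B = 2·(6, 23/2)−(1, 3)]
   so C = (11, 20)

C = (11, 20)
A = (3, 14)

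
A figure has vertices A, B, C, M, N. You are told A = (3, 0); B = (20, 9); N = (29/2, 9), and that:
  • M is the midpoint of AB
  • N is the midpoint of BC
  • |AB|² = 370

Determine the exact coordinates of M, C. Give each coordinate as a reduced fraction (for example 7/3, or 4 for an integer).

M = (23/2, 9/2)
C = (9, 9)

1. M_x = 23/2  [2·M = A+B = (3, 0)+(20, 9)]
2. M_y = 9/2  [2·M = A+B = (3, 0)+(20, 9)]
   so M = (23/2, 9/2)
3. C_x = 9  [C = 2·N−B = 2·(29/2, 9)−(20, 9)]
4. C_y = 9  [C = 2·N−B = 2·(29/2, 9)−(20, 9)]
   so C = (9, 9)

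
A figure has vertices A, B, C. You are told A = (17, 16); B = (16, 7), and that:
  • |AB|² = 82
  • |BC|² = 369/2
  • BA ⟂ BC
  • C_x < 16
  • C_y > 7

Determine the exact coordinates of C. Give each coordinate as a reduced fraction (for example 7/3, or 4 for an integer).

C = (5/2, 17/2)

1. C_x = 5/2  [[BA ⟂ BC ⇒ 1x+9y-79=0] ∩ [|C−(16, 7)|²=369/2]]
2. C_y = 17/2  [[BA ⟂ BC ⇒ 1x+9y-79=0] ∩ [|C−(16, 7)|²=369/2]]
   so C = (5/2, 17/2)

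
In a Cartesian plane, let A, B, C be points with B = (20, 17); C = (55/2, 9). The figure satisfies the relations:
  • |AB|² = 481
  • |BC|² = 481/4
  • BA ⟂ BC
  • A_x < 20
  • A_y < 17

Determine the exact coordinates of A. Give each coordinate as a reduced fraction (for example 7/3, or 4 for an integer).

1. A_x = 4  [[BA ⟂ BC ⇒ 15/2x-8y-14=0] ∩ [|A−(20, 17)|²=481]]
2. A_y = 2  [[BA ⟂ BC ⇒ 15/2x-8y-14=0] ∩ [|A−(20, 17)|²=481]]
   so A = (4, 2)

A = (4, 2)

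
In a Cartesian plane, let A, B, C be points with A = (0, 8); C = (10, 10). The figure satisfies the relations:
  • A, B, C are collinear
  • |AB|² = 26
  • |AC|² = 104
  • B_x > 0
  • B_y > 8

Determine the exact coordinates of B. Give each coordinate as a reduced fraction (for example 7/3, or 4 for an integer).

B = (5, 9)

1. B_x = 5  [[A, B, C are collinear ⇒ 2x-10y+80=0] ∩ [|B−(0, 8)|²=26]]
2. B_y = 9  [[A, B, C are collinear ⇒ 2x-10y+80=0] ∩ [|B−(0, 8)|²=26]]
   so B = (5, 9)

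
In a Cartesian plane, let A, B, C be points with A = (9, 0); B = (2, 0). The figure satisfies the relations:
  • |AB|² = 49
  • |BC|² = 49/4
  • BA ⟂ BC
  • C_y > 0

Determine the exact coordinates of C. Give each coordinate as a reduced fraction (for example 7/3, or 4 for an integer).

C = (2, 7/2)

1. C_x = 2  [[BA ⟂ BC ⇒ 7x-14=0] ∩ [|C−(2, 0)|²=49/4]]
2. C_y = 7/2  [[BA ⟂ BC ⇒ 7x-14=0] ∩ [|C−(2, 0)|²=49/4]]
   so C = (2, 7/2)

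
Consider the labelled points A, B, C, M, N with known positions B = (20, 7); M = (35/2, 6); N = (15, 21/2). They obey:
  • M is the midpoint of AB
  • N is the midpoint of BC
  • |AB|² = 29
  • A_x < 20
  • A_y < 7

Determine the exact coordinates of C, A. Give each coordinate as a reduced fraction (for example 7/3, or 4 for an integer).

C = (10, 14)
A = (15, 5)

1. A_x = 15  [A = 2·M−B = 2·(35/2, 6)−(20, 7)]
2. A_y = 5  [A = 2·M−B = 2·(35/2, 6)−(20, 7)]
   so A = (15, 5)
3. C_x = 10  [C = 2·N−B = 2·(15, 21/2)−(20, 7)]
4. C_y = 14  [C = 2·N−B = 2·(15, 21/2)−(20, 7)]
   so C = (10, 14)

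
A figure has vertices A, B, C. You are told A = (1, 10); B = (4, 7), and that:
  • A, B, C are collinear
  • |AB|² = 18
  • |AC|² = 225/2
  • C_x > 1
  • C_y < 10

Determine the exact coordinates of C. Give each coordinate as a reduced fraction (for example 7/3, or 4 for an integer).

1. C_x = 17/2  [[A, B, C are collinear ⇒ 3x+3y-33=0] ∩ [|C−(1, 10)|²=225/2]]
2. C_y = 5/2  [[A, B, C are collinear ⇒ 3x+3y-33=0] ∩ [|C−(1, 10)|²=225/2]]
   so C = (17/2, 5/2)

C = (17/2, 5/2)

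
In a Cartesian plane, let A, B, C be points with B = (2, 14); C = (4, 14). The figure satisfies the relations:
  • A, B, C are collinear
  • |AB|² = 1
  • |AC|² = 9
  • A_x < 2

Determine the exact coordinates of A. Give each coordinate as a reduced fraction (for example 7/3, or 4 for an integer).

A = (1, 14)

1. A_x = 1  [[A, B, C are collinear ⇒ 2y-28=0] ∩ [|A−(2, 14)|²=1]]
2. A_y = 14  [[A, B, C are collinear ⇒ 2y-28=0] ∩ [|A−(2, 14)|²=1]]
   so A = (1, 14)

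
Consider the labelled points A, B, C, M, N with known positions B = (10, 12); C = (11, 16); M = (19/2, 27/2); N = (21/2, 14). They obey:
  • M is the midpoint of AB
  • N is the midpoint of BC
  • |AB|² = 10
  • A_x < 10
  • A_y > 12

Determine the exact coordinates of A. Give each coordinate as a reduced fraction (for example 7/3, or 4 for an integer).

A = (9, 15)

1. A_x = 9  [A = 2·M−B = 2·(19/2, 27/2)−(10, 12)]
2. A_y = 15  [A = 2·M−B = 2·(19/2, 27/2)−(10, 12)]
   so A = (9, 15)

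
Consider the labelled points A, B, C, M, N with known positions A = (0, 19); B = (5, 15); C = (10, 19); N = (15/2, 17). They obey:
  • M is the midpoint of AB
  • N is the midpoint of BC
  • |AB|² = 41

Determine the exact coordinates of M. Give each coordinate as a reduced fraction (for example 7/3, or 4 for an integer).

M = (5/2, 17)

1. M_x = 5/2  [2·M = A+B = (0, 19)+(5, 15)]
2. M_y = 17  [2·M = A+B = (0, 19)+(5, 15)]
   so M = (5/2, 17)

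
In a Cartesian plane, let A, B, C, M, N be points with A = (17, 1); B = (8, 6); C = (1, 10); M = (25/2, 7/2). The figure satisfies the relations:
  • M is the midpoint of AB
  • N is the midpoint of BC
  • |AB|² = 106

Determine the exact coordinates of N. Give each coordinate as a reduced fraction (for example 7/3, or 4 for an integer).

N = (9/2, 8)

1. N_x = 9/2  [2·N = B+C = (8, 6)+(1, 10)]
2. N_y = 8  [2·N = B+C = (8, 6)+(1, 10)]
   so N = (9/2, 8)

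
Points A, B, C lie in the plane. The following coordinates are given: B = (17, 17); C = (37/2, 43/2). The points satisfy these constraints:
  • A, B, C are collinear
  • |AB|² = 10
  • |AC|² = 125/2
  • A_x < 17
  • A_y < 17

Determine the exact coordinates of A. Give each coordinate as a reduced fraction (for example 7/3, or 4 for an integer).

1. A_x = 16  [[A, B, C are collinear ⇒ -9/2x+3/2y+51=0] ∩ [|A−(17, 17)|²=10]]
2. A_y = 14  [[A, B, C are collinear ⇒ -9/2x+3/2y+51=0] ∩ [|A−(17, 17)|²=10]]
   so A = (16, 14)

A = (16, 14)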